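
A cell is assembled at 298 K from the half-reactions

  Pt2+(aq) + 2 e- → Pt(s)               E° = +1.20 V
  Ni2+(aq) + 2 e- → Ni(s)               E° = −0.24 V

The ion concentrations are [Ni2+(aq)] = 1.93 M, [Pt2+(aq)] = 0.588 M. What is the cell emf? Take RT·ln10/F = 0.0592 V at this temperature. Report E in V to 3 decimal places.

The Pt²⁺/Pt couple has the more positive E°, so it is the cathode; Ni²⁺/Ni is the anode.
E°cell = +1.20 − (−0.24) = +1.44 V, with n = 2 electrons transferred.
For the overall reaction Pt2+(aq) + Ni(s) → Pt(s) + Ni2+(aq), Q = [Ni2+(aq)] / [Pt2+(aq)] = 3.28, giving log Q = 0.516.
By the Nernst equation, E = +1.44 − (0.0592/2)·(0.516) = +1.425 V.

+1.425 V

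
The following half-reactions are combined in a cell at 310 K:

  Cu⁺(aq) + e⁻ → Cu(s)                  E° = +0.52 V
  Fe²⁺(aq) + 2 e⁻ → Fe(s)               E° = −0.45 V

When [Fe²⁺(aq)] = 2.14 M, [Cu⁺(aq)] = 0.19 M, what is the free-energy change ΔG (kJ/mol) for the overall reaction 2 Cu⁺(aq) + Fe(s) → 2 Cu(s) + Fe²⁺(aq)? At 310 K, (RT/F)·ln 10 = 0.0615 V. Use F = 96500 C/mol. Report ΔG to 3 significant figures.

With Cu⁺/Cu reduced at the cathode, E°cell = +0.52 − (−0.45) = +0.97 V and n = 2.
Here Q = [Fe²⁺(aq)] / [Cu⁺(aq)]^2 = 59.3 (log Q = 1.773), giving E = +0.97 − (0.0615/2)·(1.773) = +0.9155 V.
Then ΔG = −nFE = −2 × 96500 × +0.9155 J/mol = −177 kJ/mol.

−177 kJ/mol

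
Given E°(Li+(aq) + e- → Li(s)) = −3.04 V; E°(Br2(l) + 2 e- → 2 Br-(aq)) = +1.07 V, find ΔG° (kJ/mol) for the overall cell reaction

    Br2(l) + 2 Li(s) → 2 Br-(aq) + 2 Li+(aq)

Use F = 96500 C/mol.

−793 kJ/mol

In the reaction as written Br2(l) is reduced, so the Br₂/Br⁻ couple is the cathode and Li⁺/Li is the anode.
E°cell = +1.07 − (−3.04) = +4.11 V; balancing electrons gives n = 2.
ΔG° = −nFE°cell = −(2)(96500)(+4.11) J/mol = −793 kJ/mol.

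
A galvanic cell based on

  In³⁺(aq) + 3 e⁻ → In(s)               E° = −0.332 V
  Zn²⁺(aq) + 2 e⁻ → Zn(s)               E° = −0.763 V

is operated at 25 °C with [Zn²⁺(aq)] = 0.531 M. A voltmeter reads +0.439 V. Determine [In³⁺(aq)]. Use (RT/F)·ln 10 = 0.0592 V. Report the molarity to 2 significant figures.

0.98 M

With In³⁺/In at the cathode and Zn²⁺/Zn at the anode, E°cell = −0.332 − (−0.763) = +0.431 V (n = 6).
From the Nernst equation, log Q = n(E° − E)/0.0592 = 6·(+0.431 − (+0.439))/0.0592 = −0.811.
The balanced reaction is 2 In³⁺(aq) + 3 Zn(s) → 2 In(s) + 3 Zn²⁺(aq), so Q = [Zn²⁺(aq)]^3 / [In³⁺(aq)]^2.
Substituting the known concentrations and solving, log [In³⁺(aq)] = −0.007 and [In³⁺(aq)] = 0.98 M.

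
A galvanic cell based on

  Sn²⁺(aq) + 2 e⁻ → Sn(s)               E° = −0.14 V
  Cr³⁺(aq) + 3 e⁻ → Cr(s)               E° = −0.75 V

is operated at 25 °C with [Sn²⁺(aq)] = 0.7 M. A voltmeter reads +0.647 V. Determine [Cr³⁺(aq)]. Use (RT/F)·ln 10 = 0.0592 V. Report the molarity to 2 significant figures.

With Sn²⁺/Sn at the cathode and Cr³⁺/Cr at the anode, E°cell = −0.14 − (−0.75) = +0.61 V (n = 6).
From the Nernst equation, log Q = n(E° − E)/0.0592 = 6·(+0.61 − (+0.647))/0.0592 = −3.750.
For 3 Sn²⁺(aq) + 2 Cr(s) → 3 Sn(s) + 2 Cr³⁺(aq), the reaction quotient is Q = [Cr³⁺(aq)]^2 / [Sn²⁺(aq)]^3.
Isolating [Cr³⁺(aq)] in Q = 10^{−3.750} yields log [Cr³⁺(aq)] = −2.107, i.e. 0.0078 M.

0.0078 M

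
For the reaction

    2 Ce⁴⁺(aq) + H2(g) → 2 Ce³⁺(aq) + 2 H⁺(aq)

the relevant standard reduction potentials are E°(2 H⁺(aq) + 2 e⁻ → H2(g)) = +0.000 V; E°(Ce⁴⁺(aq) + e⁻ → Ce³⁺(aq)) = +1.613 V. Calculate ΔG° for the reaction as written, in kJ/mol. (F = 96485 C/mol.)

In the reaction as written Ce⁴⁺(aq) is reduced, so the Ce⁴⁺/Ce³⁺ couple is the cathode and 2H⁺/H₂ is the anode.
E°cell = +1.613 − (+0.000) = +1.613 V; balancing electrons gives n = 2.
ΔG° = −nFE°cell = −(2)(96485)(+1.613) J/mol = −311 kJ/mol.

−311 kJ/mol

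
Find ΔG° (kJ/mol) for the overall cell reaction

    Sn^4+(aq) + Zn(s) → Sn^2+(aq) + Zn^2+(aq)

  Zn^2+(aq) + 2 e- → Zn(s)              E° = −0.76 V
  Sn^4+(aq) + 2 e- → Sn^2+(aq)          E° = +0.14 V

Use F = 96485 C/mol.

−174 kJ/mol

In the reaction as written Sn^4+(aq) is reduced, so the Sn⁴⁺/Sn²⁺ couple is the cathode and Zn²⁺/Zn is the anode.
E°cell = +0.14 − (−0.76) = +0.90 V; balancing electrons gives n = 2.
ΔG° = −nFE°cell = −(2)(96485)(+0.90) J/mol = −174 kJ/mol.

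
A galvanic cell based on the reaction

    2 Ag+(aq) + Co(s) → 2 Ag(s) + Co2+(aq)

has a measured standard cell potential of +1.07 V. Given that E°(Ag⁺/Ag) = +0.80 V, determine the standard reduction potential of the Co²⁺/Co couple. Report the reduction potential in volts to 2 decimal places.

−0.27 V

In the reaction as written the Ag⁺/Ag couple is reduced (cathode) and Co²⁺/Co is oxidized (anode), so E°cell = E°(Ag⁺/Ag) − E°(Co²⁺/Co).
E°(Co²⁺/Co) = E°(cathode) − E°cell = +0.80 − (+1.07) = −0.27 V.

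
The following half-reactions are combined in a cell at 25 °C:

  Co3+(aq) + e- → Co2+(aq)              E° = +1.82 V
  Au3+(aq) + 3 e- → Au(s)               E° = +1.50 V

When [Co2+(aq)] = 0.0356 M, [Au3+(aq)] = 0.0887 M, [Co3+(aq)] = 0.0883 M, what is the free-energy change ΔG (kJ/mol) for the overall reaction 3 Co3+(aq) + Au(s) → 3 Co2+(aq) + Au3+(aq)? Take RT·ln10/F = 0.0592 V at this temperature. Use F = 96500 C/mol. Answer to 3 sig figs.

E°cell = +1.82 − (+1.50) = +0.32 V; the balanced reaction transfers n = 3 electrons.
Here Q = ([Co2+(aq)]^3·[Au3+(aq)]) / [Co3+(aq)]^3 = 0.00581 (log Q = −2.236), giving E = +0.32 − (0.0592/3)·(−2.236) = +0.3641 V.
Finally ΔG = −nFE = −(3)(96500 C/mol)(+0.3641 V) = −105 kJ/mol.

−105 kJ/mol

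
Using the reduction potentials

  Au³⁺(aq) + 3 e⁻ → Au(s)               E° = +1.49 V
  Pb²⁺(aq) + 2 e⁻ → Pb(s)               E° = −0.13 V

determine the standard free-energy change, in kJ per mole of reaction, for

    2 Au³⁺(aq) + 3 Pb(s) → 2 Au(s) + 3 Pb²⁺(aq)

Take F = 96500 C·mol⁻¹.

In the reaction as written Au³⁺(aq) is reduced, so the Au³⁺/Au couple is the cathode and Pb²⁺/Pb is the anode.
E°cell = +1.49 − (−0.13) = +1.62 V; balancing electrons gives n = 6.
ΔG° = −nFE°cell = −(6)(96500)(+1.62) J/mol = −938 kJ/mol.

−938 kJ/mol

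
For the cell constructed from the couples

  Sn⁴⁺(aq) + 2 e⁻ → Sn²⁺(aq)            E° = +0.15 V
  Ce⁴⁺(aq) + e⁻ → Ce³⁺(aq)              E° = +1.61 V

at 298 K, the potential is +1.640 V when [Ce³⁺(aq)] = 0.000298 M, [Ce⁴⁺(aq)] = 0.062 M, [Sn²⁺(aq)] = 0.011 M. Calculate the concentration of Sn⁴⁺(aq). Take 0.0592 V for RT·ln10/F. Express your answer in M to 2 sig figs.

The Ce⁴⁺/Ce³⁺ couple has the larger reduction potential, so it is the cathode: E°cell = +1.61 − (+0.15) = +1.46 V and n = 2.
Rearranging E = E° − (0.0592/n)·log Q gives log Q = 2(+1.46 − (+1.640))/0.0592 = −6.081.
For 2 Ce⁴⁺(aq) + Sn²⁺(aq) → 2 Ce³⁺(aq) + Sn⁴⁺(aq), the reaction quotient is Q = ([Ce³⁺(aq)]^2·[Sn⁴⁺(aq)]) / ([Ce⁴⁺(aq)]^2·[Sn²⁺(aq)]).
Solving for the unknown gives log [Sn⁴⁺(aq)] = −3.403, so [Sn⁴⁺(aq)] ≈ 0.00040 M.

0.00040 M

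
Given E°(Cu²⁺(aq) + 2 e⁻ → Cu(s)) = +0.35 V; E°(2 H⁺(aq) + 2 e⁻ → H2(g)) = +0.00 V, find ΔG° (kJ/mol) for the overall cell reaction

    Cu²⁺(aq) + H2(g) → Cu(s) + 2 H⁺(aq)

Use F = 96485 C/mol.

In the reaction as written Cu²⁺(aq) is reduced, so the Cu²⁺/Cu couple is the cathode and 2H⁺/H₂ is the anode.
E°cell = +0.35 − (+0.00) = +0.35 V; balancing electrons gives n = 2.
ΔG° = −nFE°cell = −(2)(96485)(+0.35) J/mol = −67.5 kJ/mol.

−67.5 kJ/mol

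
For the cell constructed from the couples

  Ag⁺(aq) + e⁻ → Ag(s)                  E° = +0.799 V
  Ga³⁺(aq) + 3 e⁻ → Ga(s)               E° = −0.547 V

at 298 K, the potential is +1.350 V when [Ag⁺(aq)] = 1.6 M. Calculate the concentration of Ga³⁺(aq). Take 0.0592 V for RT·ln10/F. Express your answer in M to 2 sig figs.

Ag⁺/Ag is the cathode (higher E°); E°cell = +0.799 − (−0.547) = +1.346 V with n = 3.
Since E = E° − (0.0592/n)·log Q, log Q = n(E° − E)/0.0592 = −0.203.
The balanced reaction is 3 Ag⁺(aq) + Ga(s) → 3 Ag(s) + Ga³⁺(aq), so Q = [Ga³⁺(aq)] / [Ag⁺(aq)]^3.
Substituting the known concentrations and solving, log [Ga³⁺(aq)] = 0.409 and [Ga³⁺(aq)] = 2.6 M.

2.6 M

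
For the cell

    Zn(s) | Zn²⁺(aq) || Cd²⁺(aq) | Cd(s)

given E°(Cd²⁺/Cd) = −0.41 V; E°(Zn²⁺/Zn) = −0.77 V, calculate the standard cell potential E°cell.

By convention the left-hand electrode in cell notation is the anode (oxidation) and the right-hand electrode is the cathode (reduction).
E°cell = E°(right) − E°(left) = −0.41 − (−0.77) = +0.36 V.

+0.36 V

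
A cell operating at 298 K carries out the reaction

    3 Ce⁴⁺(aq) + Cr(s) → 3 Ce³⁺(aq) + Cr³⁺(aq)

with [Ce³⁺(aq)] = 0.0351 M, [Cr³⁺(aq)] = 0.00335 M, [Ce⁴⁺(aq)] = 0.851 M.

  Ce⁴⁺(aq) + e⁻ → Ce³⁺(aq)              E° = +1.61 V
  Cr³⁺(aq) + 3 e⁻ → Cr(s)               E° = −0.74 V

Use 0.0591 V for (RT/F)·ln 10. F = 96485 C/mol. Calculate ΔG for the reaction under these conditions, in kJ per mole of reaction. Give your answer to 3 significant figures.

−718 kJ/mol

With Ce⁴⁺/Ce³⁺ reduced at the cathode, E°cell = +1.61 − (−0.74) = +2.35 V and n = 3.
Here Q = ([Ce³⁺(aq)]^3·[Cr³⁺(aq)]) / [Ce⁴⁺(aq)]^3 = 2.35×10^−7 (log Q = −6.629), giving E = +2.35 − (0.0591/3)·(−6.629) = +2.4806 V.
ΔG = −nFE = −(3)(96485)(+2.4806) J/mol = −718 kJ/mol.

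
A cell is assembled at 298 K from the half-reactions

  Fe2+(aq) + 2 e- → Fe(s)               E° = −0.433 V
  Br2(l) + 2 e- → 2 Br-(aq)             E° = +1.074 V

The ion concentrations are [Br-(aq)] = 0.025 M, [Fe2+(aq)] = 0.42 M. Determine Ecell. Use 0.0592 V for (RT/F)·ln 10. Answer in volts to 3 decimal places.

+1.613 V

Br₂/Br⁻ is reduced (cathode, E° = +1.074 V) and Fe²⁺/Fe is oxidized (anode).
E°cell = +1.074 − (−0.433) = +1.507 V, with n = 2 electrons transferred.
The balanced reaction is Br2(l) + Fe(s) → 2 Br-(aq) + Fe2+(aq), so Q = [Br-(aq)]^2·[Fe2+(aq)] = 0.000263 and log Q = −3.581.
E = E° − (0.0592/n)·log Q = +1.507 − (0.0592/2)(−3.581) = +1.613 V.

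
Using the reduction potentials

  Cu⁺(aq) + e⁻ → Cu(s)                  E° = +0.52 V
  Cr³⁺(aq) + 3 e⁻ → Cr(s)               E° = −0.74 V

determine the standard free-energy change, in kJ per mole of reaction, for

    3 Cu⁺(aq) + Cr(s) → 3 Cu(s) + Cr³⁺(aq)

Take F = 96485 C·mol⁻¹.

−365 kJ/mol

In the reaction as written Cu⁺(aq) is reduced, so the Cu⁺/Cu couple is the cathode and Cr³⁺/Cr is the anode.
E°cell = +0.52 − (−0.74) = +1.26 V; balancing electrons gives n = 3.
ΔG° = −nFE°cell = −(3)(96485)(+1.26) J/mol = −365 kJ/mol.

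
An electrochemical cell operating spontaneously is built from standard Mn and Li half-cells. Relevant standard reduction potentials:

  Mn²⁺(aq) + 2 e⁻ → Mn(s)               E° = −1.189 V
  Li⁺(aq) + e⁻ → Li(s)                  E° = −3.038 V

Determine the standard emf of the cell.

The Mn²⁺/Mn couple has the higher E°, so Mn ion is reduced (cathode) and Li is oxidized (anode).
E°cell = E°(cathode) − E°(anode) = −1.189 − (−3.038) = +1.849 V.

+1.849 V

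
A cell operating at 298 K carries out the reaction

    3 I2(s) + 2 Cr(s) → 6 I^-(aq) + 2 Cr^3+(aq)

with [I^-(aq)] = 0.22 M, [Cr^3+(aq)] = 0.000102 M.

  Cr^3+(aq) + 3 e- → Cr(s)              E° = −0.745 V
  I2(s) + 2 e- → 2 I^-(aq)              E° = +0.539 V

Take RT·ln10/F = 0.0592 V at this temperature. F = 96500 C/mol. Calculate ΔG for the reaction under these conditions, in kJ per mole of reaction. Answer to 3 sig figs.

−812 kJ/mol

E°cell = +0.539 − (−0.745) = +1.284 V; the balanced reaction transfers n = 6 electrons.
Here Q = [I^-(aq)]^6·[Cr^3+(aq)]^2 = 1.18×10^−12 (log Q = −11.928), giving E = +1.284 − (0.0592/6)·(−11.928) = +1.4017 V.
Finally ΔG = −nFE = −(6)(96500 C/mol)(+1.4017 V) = −812 kJ/mol.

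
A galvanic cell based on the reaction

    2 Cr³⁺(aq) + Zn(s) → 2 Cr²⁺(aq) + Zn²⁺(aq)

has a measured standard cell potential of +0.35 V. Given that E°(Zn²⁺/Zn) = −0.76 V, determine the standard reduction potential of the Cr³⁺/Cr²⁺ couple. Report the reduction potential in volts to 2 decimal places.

−0.41 V

In the reaction as written the Cr³⁺/Cr²⁺ couple is reduced (cathode) and Zn²⁺/Zn is oxidized (anode), so E°cell = E°(Cr³⁺/Cr²⁺) − E°(Zn²⁺/Zn).
E°(Cr³⁺/Cr²⁺) = E°cell + E°(anode) = +0.35 + (−0.76) = −0.41 V.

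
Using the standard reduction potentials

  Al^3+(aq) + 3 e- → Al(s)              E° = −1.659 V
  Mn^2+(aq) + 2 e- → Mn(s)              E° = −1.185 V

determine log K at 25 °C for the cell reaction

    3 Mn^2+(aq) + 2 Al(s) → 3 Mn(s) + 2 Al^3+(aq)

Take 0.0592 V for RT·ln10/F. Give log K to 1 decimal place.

log K = 48.0

The Mn²⁺/Mn couple is reduced (cathode); E°cell = −1.185 − (−1.659) = +0.474 V with n = 6.
At equilibrium E = 0, so log K = nE°cell / 0.0592 = (6)(+0.474) / 0.0592 = 48.0.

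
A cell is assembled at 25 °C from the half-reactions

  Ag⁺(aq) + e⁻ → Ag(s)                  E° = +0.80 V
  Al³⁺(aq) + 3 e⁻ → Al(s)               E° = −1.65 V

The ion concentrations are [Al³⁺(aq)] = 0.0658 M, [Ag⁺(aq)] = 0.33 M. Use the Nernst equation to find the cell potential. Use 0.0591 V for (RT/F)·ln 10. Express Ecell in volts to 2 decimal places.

Ag⁺/Ag is reduced (cathode, E° = +0.80 V) and Al³⁺/Al is oxidized (anode).
E°cell = E°cat − E°an = +0.80 − (−1.65) = +2.45 V; n = 3.
Balancing gives 3 Ag⁺(aq) + Al(s) → 3 Ag(s) + Al³⁺(aq); hence Q = [Al³⁺(aq)] / [Ag⁺(aq)]^3 = 1.83 (log Q = 0.263).
Applying E = E° − (RT ln10/nF)·log Q gives +2.45 − (0.0591/3)(0.263) = +2.44 V.

+2.44 V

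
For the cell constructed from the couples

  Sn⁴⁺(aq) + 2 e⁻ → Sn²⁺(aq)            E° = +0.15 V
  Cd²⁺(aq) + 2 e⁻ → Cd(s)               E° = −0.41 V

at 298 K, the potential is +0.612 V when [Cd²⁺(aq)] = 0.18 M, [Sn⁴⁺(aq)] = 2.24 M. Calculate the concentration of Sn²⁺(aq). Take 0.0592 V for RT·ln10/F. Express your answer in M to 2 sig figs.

0.22 M

Sn⁴⁺/Sn²⁺ is the cathode (higher E°); E°cell = +0.15 − (−0.41) = +0.56 V with n = 2.
Rearranging E = E° − (0.0592/n)·log Q gives log Q = 2(+0.56 − (+0.612))/0.0592 = −1.757.
Balancing electrons gives Sn⁴⁺(aq) + Cd(s) → Sn²⁺(aq) + Cd²⁺(aq); thus Q = ([Sn²⁺(aq)]·[Cd²⁺(aq)]) / [Sn⁴⁺(aq)].
Substituting the known concentrations and solving, log [Sn²⁺(aq)] = −0.662 and [Sn²⁺(aq)] = 0.22 M.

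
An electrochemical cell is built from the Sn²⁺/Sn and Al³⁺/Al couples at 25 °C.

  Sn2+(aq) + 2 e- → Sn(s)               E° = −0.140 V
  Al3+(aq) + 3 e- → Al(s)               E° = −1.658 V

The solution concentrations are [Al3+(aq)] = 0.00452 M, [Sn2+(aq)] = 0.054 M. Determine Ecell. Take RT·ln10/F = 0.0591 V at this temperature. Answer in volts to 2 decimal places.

+1.53 V

The Sn²⁺/Sn couple has the more positive E°, so it is the cathode; Al³⁺/Al is the anode.
E°cell = E°cat − E°an = −0.140 − (−1.658) = +1.518 V; n = 6.
Balancing gives 3 Sn2+(aq) + 2 Al(s) → 3 Sn(s) + 2 Al3+(aq); hence Q = [Al3+(aq)]^2 / [Sn2+(aq)]^3 = 0.13 (log Q = −0.887).
Applying E = E° − (RT ln10/nF)·log Q gives +1.518 − (0.0591/6)(−0.887) = +1.53 V.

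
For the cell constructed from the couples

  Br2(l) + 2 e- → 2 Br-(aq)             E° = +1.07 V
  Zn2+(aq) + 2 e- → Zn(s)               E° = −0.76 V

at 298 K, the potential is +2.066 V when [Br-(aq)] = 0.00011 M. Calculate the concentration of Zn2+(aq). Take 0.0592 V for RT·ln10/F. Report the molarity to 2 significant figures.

With Br₂/Br⁻ at the cathode and Zn²⁺/Zn at the anode, E°cell = +1.07 − (−0.76) = +1.83 V (n = 2).
Since E = E° − (0.0592/n)·log Q, log Q = n(E° − E)/0.0592 = −7.973.
For Br2(l) + Zn(s) → 2 Br-(aq) + Zn2+(aq), the reaction quotient is Q = [Br-(aq)]^2·[Zn2+(aq)].
Solving for the unknown gives log [Zn2+(aq)] = −0.056, so [Zn2+(aq)] ≈ 0.88 M.

0.88 M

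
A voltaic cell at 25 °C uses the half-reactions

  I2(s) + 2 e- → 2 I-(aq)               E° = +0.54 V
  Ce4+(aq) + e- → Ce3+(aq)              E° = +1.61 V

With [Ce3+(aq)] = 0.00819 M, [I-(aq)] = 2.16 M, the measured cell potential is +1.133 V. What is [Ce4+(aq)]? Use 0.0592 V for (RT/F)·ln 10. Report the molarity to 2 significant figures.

0.044 M

The Ce⁴⁺/Ce³⁺ couple has the larger reduction potential, so it is the cathode: E°cell = +1.61 − (+0.54) = +1.07 V and n = 2.
From the Nernst equation, log Q = n(E° − E)/0.0592 = 2·(+1.07 − (+1.133))/0.0592 = −2.128.
The balanced reaction is 2 Ce4+(aq) + 2 I-(aq) → 2 Ce3+(aq) + I2(s), so Q = [Ce3+(aq)]^2 / ([Ce4+(aq)]^2·[I-(aq)]^2).
Substituting the known concentrations and solving, log [Ce4+(aq)] = −1.357 and [Ce4+(aq)] = 0.044 M.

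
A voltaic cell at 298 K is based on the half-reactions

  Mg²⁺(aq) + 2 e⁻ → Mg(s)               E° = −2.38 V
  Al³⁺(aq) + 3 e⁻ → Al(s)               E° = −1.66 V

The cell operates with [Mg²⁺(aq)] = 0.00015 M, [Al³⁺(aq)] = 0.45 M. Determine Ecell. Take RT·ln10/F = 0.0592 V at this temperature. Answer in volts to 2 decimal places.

+0.83 V

Since E°(Al³⁺/Al) > E°(Mg²⁺/Mg), Al³⁺/Al serves as the cathode.
E°cell = E°cat − E°an = −1.66 − (−2.38) = +0.72 V; n = 6.
Balancing gives 2 Al³⁺(aq) + 3 Mg(s) → 2 Al(s) + 3 Mg²⁺(aq); hence Q = [Mg²⁺(aq)]^3 / [Al³⁺(aq)]^2 = 1.67×10^−11 (log Q = −10.778).
Applying E = E° − (RT ln10/nF)·log Q gives +0.72 − (0.0592/6)(−10.778) = +0.83 V.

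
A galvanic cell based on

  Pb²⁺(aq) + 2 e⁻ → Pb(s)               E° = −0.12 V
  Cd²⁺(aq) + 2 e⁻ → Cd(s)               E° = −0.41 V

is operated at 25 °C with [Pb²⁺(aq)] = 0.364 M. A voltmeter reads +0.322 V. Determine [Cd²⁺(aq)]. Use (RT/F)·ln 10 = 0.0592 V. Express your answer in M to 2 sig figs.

0.030 M

The Pb²⁺/Pb couple has the larger reduction potential, so it is the cathode: E°cell = −0.12 − (−0.41) = +0.29 V and n = 2.
Rearranging E = E° − (0.0592/n)·log Q gives log Q = 2(+0.29 − (+0.322))/0.0592 = −1.081.
Balancing electrons gives Pb²⁺(aq) + Cd(s) → Pb(s) + Cd²⁺(aq); thus Q = [Cd²⁺(aq)] / [Pb²⁺(aq)].
Substituting the known concentrations and solving, log [Cd²⁺(aq)] = −1.520 and [Cd²⁺(aq)] = 0.030 M.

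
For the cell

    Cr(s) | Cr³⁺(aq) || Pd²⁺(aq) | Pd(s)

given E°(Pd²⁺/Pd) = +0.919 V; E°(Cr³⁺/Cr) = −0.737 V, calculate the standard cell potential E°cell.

By convention the left-hand electrode in cell notation is the anode (oxidation) and the right-hand electrode is the cathode (reduction).
E°cell = E°(right) − E°(left) = +0.919 − (−0.737) = +1.656 V.

+1.656 V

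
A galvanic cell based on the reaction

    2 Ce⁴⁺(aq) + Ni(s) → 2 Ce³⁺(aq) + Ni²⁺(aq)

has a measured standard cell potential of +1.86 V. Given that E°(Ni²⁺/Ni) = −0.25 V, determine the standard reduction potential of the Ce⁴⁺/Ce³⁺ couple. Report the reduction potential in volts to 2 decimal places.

+1.61 V

In the reaction as written the Ce⁴⁺/Ce³⁺ couple is reduced (cathode) and Ni²⁺/Ni is oxidized (anode), so E°cell = E°(Ce⁴⁺/Ce³⁺) − E°(Ni²⁺/Ni).
E°(Ce⁴⁺/Ce³⁺) = E°cell + E°(anode) = +1.86 + (−0.25) = +1.61 V.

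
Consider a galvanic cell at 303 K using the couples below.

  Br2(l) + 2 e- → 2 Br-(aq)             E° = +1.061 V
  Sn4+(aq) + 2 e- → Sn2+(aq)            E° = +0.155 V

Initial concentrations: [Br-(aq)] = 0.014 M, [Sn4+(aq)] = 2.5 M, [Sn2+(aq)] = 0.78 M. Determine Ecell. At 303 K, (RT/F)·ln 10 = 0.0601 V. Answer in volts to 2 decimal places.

Br₂/Br⁻ is reduced (cathode, E° = +1.061 V) and Sn⁴⁺/Sn²⁺ is oxidized (anode).
E°cell = E°cat − E°an = +1.061 − (+0.155) = +0.906 V; n = 2.
Balancing gives Br2(l) + Sn2+(aq) → 2 Br-(aq) + Sn4+(aq); hence Q = ([Br-(aq)]^2·[Sn4+(aq)]) / [Sn2+(aq)] = 0.000628 (log Q = −3.202).
Applying E = E° − (RT ln10/nF)·log Q gives +0.906 − (0.0601/2)(−3.202) = +1.00 V.

+1.00 V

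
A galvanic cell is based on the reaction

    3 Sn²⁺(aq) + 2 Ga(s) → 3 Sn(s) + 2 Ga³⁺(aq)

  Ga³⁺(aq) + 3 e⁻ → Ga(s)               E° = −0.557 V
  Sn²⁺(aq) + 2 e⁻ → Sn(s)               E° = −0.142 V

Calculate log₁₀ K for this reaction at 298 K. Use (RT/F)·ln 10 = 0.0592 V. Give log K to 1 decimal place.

The Sn²⁺/Sn couple is reduced (cathode); E°cell = −0.142 − (−0.557) = +0.415 V with n = 6.
At equilibrium E = 0, so log K = nE°cell / 0.0592 = (6)(+0.415) / 0.0592 = 42.1.

log K = 42.1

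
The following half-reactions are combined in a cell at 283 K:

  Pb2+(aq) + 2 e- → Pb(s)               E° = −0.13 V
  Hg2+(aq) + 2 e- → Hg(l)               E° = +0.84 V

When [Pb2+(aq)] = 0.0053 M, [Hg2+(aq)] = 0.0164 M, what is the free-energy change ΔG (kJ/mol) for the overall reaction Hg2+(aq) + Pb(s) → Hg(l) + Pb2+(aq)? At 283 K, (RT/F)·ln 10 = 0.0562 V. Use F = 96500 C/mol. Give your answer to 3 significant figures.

E°cell = +0.84 − (−0.13) = +0.97 V; the balanced reaction transfers n = 2 electrons.
Here Q = [Pb2+(aq)] / [Hg2+(aq)] = 0.323 (log Q = −0.491), giving E = +0.97 − (0.0562/2)·(−0.491) = +0.9838 V.
Then ΔG = −nFE = −2 × 96500 × +0.9838 J/mol = −190 kJ/mol.

−190 kJ/mol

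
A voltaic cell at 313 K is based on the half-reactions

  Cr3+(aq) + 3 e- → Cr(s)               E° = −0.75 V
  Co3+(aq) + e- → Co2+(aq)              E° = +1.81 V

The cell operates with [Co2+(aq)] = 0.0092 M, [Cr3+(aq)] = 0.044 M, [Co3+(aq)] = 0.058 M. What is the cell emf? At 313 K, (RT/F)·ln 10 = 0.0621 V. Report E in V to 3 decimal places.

+2.638 V

Since E°(Co³⁺/Co²⁺) > E°(Cr³⁺/Cr), Co³⁺/Co²⁺ serves as the cathode.
The standard potential is +1.81 − (−0.75) = +2.56 V and the balanced reaction transfers n = 3 electrons.
The balanced reaction is 3 Co3+(aq) + Cr(s) → 3 Co2+(aq) + Cr3+(aq), so Q = ([Co2+(aq)]^3·[Cr3+(aq)]) / [Co3+(aq)]^3 = 0.000176 and log Q = −3.755.
E = E° − (0.0621/n)·log Q = +2.56 − (0.0621/3)(−3.755) = +2.638 V.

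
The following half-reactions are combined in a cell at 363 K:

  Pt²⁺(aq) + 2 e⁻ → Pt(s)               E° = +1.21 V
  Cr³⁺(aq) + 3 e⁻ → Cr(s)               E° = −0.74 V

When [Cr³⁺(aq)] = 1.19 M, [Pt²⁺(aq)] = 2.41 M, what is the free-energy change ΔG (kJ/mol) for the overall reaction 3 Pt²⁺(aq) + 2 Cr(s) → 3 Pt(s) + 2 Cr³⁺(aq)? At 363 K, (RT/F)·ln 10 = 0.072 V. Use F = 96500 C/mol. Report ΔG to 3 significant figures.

The standard cell potential is +1.21 − (−0.74) = +1.95 V, with n = 6 electrons in the balanced equation.
The reaction quotient is [Cr³⁺(aq)]^2 / [Pt²⁺(aq)]^3 = 0.101; by Nernst, E = +1.95 − (0.072/6)(−0.995) = +1.9619 V.
Finally ΔG = −nFE = −(6)(96500 C/mol)(+1.9619 V) = −1140 kJ/mol.

−1140 kJ/mol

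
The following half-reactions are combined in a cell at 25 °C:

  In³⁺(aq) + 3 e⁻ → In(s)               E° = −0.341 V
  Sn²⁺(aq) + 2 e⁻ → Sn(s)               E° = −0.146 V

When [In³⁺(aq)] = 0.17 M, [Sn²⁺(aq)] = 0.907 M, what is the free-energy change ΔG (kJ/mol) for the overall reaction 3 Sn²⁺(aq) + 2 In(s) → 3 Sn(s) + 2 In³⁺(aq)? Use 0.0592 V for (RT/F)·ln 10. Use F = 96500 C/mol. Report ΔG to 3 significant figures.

E°cell = −0.146 − (−0.341) = +0.195 V; the balanced reaction transfers n = 6 electrons.
Q = [In³⁺(aq)]^2 / [Sn²⁺(aq)]^3 = 0.0387, so log Q = −1.412 and E = +0.195 − (0.0592/6)(−1.412) = +0.2089 V.
ΔG = −nFE = −(6)(96500)(+0.2089) J/mol = −121 kJ/mol.

−121 kJ/mol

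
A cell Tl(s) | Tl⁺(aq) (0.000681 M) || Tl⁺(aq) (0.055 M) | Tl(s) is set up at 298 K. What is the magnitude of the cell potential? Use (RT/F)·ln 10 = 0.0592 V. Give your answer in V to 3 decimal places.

For a concentration cell E°cell = 0, since both electrodes use the same couple.
The compartment with the higher Tl⁺(aq) concentration (0.055 M) acts as the cathode; ions are reduced there and produced at the dilute (0.000681 M) anode.
With n = 1, Ecell = −(0.0592/1)·log([dilute]/[conc]) = −(0.0592/1)·log(0.000681/0.055) = +0.113 V.

0.113 V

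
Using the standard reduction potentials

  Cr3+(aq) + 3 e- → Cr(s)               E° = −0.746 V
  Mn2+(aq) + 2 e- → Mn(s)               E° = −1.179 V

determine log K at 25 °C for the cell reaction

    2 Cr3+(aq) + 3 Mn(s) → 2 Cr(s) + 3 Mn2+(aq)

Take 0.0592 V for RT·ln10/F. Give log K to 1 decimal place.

log K = 43.9

The Cr³⁺/Cr couple is reduced (cathode); E°cell = −0.746 − (−1.179) = +0.433 V with n = 6.
At equilibrium E = 0, so log K = nE°cell / 0.0592 = (6)(+0.433) / 0.0592 = 43.9.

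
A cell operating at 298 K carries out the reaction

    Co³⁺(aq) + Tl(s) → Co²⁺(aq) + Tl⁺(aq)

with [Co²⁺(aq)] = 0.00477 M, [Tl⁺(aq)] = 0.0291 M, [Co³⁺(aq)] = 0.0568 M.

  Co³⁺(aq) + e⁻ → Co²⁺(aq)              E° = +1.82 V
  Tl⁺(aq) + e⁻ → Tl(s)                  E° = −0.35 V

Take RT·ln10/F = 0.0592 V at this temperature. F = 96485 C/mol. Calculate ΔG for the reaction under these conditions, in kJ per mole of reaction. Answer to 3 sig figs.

−224 kJ/mol

The standard cell potential is +1.82 − (−0.35) = +2.17 V, with n = 1 electron in the balanced equation.
The reaction quotient is ([Co²⁺(aq)]·[Tl⁺(aq)]) / [Co³⁺(aq)] = 0.00244; by Nernst, E = +2.17 − (0.0592/1)(−2.612) = +2.3246 V.
ΔG = −nFE = −(1)(96485)(+2.3246) J/mol = −224 kJ/mol.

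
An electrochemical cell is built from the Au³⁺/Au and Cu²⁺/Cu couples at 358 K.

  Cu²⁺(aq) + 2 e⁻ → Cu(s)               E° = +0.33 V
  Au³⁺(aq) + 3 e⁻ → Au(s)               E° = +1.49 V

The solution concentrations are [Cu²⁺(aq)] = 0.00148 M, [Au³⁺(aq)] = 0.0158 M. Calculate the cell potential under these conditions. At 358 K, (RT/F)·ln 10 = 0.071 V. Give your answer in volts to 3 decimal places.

The Au³⁺/Au couple has the more positive E°, so it is the cathode; Cu²⁺/Cu is the anode.
E°cell = E°cat − E°an = +1.49 − (+0.33) = +1.16 V; n = 6.
For the overall reaction 2 Au³⁺(aq) + 3 Cu(s) → 2 Au(s) + 3 Cu²⁺(aq), Q = [Cu²⁺(aq)]^3 / [Au³⁺(aq)]^2 = 1.3×10^−5, giving log Q = −4.887.
E = E° − (0.071/n)·log Q = +1.16 − (0.071/6)(−4.887) = +1.218 V.

+1.218 V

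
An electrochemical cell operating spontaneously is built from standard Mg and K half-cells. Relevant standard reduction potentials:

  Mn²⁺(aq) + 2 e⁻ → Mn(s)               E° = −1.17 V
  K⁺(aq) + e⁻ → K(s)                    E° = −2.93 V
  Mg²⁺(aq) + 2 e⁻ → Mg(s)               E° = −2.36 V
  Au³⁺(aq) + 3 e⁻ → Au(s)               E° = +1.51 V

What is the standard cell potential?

+0.57 V

The Mg²⁺/Mg couple has the higher E°, so Mg ion is reduced (cathode) and K is oxidized (anode).
E°cell = E°(cathode) − E°(anode) = −2.36 − (−2.93) = +0.57 V.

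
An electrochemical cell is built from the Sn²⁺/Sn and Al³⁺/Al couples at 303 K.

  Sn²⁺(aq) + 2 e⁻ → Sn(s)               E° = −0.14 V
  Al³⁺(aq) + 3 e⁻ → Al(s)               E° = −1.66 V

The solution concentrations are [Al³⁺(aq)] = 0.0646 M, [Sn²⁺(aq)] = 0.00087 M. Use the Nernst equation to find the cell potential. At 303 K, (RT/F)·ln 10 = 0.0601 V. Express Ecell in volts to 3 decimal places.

Since E°(Sn²⁺/Sn) > E°(Al³⁺/Al), Sn²⁺/Sn serves as the cathode.
The standard potential is −0.14 − (−1.66) = +1.52 V and the balanced reaction transfers n = 6 electrons.
For the overall reaction 3 Sn²⁺(aq) + 2 Al(s) → 3 Sn(s) + 2 Al³⁺(aq), Q = [Al³⁺(aq)]^2 / [Sn²⁺(aq)]^3 = 6.34×10^6, giving log Q = 6.802.
Applying E = E° − (RT ln10/nF)·log Q gives +1.52 − (0.0601/6)(6.802) = +1.452 V.

+1.452 V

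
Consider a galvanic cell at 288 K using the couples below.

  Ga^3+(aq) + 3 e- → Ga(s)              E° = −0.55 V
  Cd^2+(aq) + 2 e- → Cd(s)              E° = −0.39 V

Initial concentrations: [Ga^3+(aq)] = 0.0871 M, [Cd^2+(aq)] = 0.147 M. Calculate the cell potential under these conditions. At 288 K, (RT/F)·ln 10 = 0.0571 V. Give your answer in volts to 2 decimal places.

Cd²⁺/Cd is reduced (cathode, E° = −0.39 V) and Ga³⁺/Ga is oxidized (anode).
The standard potential is −0.39 − (−0.55) = +0.16 V and the balanced reaction transfers n = 6 electrons.
Balancing gives 3 Cd^2+(aq) + 2 Ga(s) → 3 Cd(s) + 2 Ga^3+(aq); hence Q = [Ga^3+(aq)]^2 / [Cd^2+(aq)]^3 = 2.39 (log Q = 0.378).
By the Nernst equation, E = +0.16 − (0.0571/6)·(0.378) = +0.16 V.

+0.16 V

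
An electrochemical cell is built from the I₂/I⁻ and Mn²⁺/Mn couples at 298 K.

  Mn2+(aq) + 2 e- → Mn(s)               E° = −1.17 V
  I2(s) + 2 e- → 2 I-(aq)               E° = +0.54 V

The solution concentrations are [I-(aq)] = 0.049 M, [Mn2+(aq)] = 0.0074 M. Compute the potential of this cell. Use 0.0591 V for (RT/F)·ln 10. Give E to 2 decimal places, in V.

+1.85 V

Since E°(I₂/I⁻) > E°(Mn²⁺/Mn), I₂/I⁻ serves as the cathode.
The standard potential is +0.54 − (−1.17) = +1.71 V and the balanced reaction transfers n = 2 electrons.
The balanced reaction is I2(s) + Mn(s) → 2 I-(aq) + Mn2+(aq), so Q = [I-(aq)]^2·[Mn2+(aq)] = 1.78×10^−5 and log Q = −4.750.
By the Nernst equation, E = +1.71 − (0.0591/2)·(−4.750) = +1.85 V.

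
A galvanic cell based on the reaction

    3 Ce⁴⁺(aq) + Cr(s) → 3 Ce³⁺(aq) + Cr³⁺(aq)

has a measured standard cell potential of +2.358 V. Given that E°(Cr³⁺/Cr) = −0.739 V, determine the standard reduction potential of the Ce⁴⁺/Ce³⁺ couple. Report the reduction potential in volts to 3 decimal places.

In the reaction as written the Ce⁴⁺/Ce³⁺ couple is reduced (cathode) and Cr³⁺/Cr is oxidized (anode), so E°cell = E°(Ce⁴⁺/Ce³⁺) − E°(Cr³⁺/Cr).
E°(Ce⁴⁺/Ce³⁺) = E°cell + E°(anode) = +2.358 + (−0.739) = +1.619 V.

+1.619 V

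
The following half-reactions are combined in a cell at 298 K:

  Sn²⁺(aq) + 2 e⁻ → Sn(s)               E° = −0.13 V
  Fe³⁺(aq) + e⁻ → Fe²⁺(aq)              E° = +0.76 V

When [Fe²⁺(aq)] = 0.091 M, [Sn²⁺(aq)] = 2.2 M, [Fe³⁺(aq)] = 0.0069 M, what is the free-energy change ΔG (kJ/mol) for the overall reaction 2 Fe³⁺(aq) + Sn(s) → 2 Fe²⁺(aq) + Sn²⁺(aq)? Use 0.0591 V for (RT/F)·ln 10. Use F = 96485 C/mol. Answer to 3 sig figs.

−157 kJ/mol

E°cell = +0.76 − (−0.13) = +0.89 V; the balanced reaction transfers n = 2 electrons.
Q = ([Fe²⁺(aq)]^2·[Sn²⁺(aq)]) / [Fe³⁺(aq)]^2 = 383, so log Q = 2.583 and E = +0.89 − (0.0591/2)(2.583) = +0.8137 V.
Then ΔG = −nFE = −2 × 96485 × +0.8137 J/mol = −157 kJ/mol.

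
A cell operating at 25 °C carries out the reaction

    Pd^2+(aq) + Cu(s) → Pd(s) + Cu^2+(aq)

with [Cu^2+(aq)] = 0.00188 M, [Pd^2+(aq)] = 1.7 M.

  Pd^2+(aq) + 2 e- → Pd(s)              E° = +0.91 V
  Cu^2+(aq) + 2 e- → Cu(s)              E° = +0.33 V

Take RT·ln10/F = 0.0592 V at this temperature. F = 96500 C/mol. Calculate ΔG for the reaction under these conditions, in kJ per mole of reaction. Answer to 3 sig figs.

−129 kJ/mol

The standard cell potential is +0.91 − (+0.33) = +0.58 V, with n = 2 electrons in the balanced equation.
Q = [Cu^2+(aq)] / [Pd^2+(aq)] = 0.00111, so log Q = −2.956 and E = +0.58 − (0.0592/2)(−2.956) = +0.6675 V.
ΔG = −nFE = −(2)(96500)(+0.6675) J/mol = −129 kJ/mol.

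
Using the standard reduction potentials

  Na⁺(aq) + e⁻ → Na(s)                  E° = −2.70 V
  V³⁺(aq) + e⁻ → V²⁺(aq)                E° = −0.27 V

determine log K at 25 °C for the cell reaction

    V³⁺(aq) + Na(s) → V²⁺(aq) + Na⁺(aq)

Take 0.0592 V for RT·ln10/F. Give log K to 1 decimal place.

The V³⁺/V²⁺ couple is reduced (cathode); E°cell = −0.27 − (−2.70) = +2.43 V with n = 1.
At equilibrium E = 0, so log K = nE°cell / 0.0592 = (1)(+2.43) / 0.0592 = 41.0.

log K = 41.0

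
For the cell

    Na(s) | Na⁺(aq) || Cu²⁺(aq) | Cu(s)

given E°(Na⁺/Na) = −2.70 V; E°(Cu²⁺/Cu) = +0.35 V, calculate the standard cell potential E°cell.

By convention the left-hand electrode in cell notation is the anode (oxidation) and the right-hand electrode is the cathode (reduction).
E°cell = E°(right) − E°(left) = +0.35 − (−2.70) = +3.05 V.

+3.05 V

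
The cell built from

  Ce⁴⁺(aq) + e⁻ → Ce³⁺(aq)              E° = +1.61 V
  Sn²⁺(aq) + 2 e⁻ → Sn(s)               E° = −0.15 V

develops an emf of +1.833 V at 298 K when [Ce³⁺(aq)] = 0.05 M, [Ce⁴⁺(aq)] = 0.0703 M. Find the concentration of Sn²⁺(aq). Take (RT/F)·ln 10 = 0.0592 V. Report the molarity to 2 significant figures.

The Ce⁴⁺/Ce³⁺ couple has the larger reduction potential, so it is the cathode: E°cell = +1.61 − (−0.15) = +1.76 V and n = 2.
Rearranging E = E° − (0.0592/n)·log Q gives log Q = 2(+1.76 − (+1.833))/0.0592 = −2.466.
For 2 Ce⁴⁺(aq) + Sn(s) → 2 Ce³⁺(aq) + Sn²⁺(aq), the reaction quotient is Q = ([Ce³⁺(aq)]^2·[Sn²⁺(aq)]) / [Ce⁴⁺(aq)]^2.
Substituting the known concentrations and solving, log [Sn²⁺(aq)] = −2.170 and [Sn²⁺(aq)] = 0.0068 M.

0.0068 M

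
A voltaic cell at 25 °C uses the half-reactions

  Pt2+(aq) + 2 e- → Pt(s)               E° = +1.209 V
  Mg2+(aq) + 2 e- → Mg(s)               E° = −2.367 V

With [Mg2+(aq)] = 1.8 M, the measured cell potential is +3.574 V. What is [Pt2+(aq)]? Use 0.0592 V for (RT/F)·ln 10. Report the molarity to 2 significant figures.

Pt²⁺/Pt is the cathode (higher E°); E°cell = +1.209 − (−2.367) = +3.576 V with n = 2.
From the Nernst equation, log Q = n(E° − E)/0.0592 = 2·(+3.576 − (+3.574))/0.0592 = 0.068.
The balanced reaction is Pt2+(aq) + Mg(s) → Pt(s) + Mg2+(aq), so Q = [Mg2+(aq)] / [Pt2+(aq)].
Isolating [Pt2+(aq)] in Q = 10^{0.068} yields log [Pt2+(aq)] = 0.187, i.e. 1.5 M.

1.5 M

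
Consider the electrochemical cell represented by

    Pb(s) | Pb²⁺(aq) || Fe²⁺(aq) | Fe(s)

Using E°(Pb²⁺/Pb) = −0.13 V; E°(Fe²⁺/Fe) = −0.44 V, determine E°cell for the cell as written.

−0.31 V

By convention the left-hand electrode in cell notation is the anode (oxidation) and the right-hand electrode is the cathode (reduction).
E°cell = E°(right) − E°(left) = −0.44 − (−0.13) = −0.31 V.
The negative sign shows that, as written, the cell would require an external voltage to drive the reaction.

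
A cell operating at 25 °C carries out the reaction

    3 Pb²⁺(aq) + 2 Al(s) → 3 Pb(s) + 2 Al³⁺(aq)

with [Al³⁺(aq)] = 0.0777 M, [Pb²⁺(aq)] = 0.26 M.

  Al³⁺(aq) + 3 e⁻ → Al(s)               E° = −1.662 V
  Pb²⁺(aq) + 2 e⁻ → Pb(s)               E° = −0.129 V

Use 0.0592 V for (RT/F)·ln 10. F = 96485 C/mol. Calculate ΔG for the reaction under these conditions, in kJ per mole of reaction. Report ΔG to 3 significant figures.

The standard cell potential is −0.129 − (−1.662) = +1.533 V, with n = 6 electrons in the balanced equation.
Q = [Al³⁺(aq)]^2 / [Pb²⁺(aq)]^3 = 0.343, so log Q = −0.464 and E = +1.533 − (0.0592/6)(−0.464) = +1.5376 V.
ΔG = −nFE = −(6)(96485)(+1.5376) J/mol = −890 kJ/mol.

−890 kJ/mol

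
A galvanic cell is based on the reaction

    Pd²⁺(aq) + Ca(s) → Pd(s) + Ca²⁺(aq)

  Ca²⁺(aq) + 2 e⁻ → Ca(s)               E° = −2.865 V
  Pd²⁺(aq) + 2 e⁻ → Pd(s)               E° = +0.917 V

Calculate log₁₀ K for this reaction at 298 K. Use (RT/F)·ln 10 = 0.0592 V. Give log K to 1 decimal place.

The Pd²⁺/Pd couple is reduced (cathode); E°cell = +0.917 − (−2.865) = +3.782 V with n = 2.
At equilibrium E = 0, so log K = nE°cell / 0.0592 = (2)(+3.782) / 0.0592 = 127.8.

log K = 127.8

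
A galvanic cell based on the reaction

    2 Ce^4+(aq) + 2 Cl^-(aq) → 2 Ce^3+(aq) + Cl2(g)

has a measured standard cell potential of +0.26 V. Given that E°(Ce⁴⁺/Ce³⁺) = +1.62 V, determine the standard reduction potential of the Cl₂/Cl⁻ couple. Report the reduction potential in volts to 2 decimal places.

In the reaction as written the Ce⁴⁺/Ce³⁺ couple is reduced (cathode) and Cl₂/Cl⁻ is oxidized (anode), so E°cell = E°(Ce⁴⁺/Ce³⁺) − E°(Cl₂/Cl⁻).
E°(Cl₂/Cl⁻) = E°(cathode) − E°cell = +1.62 − (+0.26) = +1.36 V.

+1.36 V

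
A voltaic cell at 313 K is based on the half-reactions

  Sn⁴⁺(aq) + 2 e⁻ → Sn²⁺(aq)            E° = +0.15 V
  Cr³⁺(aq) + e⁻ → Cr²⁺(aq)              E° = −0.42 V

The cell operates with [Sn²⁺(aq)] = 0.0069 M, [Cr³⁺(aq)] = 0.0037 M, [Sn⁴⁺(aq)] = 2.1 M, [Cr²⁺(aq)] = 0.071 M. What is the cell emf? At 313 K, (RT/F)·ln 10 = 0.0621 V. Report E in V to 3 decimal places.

+0.727 V

Sn⁴⁺/Sn²⁺ is reduced (cathode, E° = +0.15 V) and Cr³⁺/Cr²⁺ is oxidized (anode).
E°cell = +0.15 − (−0.42) = +0.57 V, with n = 2 electrons transferred.
For the overall reaction Sn⁴⁺(aq) + 2 Cr²⁺(aq) → Sn²⁺(aq) + 2 Cr³⁺(aq), Q = ([Sn²⁺(aq)]·[Cr³⁺(aq)]^2) / ([Sn⁴⁺(aq)]·[Cr²⁺(aq)]^2) = 8.92×10^−6, giving log Q = −5.049.
Applying E = E° − (RT ln10/nF)·log Q gives +0.57 − (0.0621/2)(−5.049) = +0.727 V.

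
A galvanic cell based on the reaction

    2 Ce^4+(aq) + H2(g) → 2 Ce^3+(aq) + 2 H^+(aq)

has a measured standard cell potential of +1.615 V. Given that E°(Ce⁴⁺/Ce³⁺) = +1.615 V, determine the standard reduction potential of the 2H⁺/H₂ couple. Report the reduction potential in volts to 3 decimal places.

+0.000 V

In the reaction as written the Ce⁴⁺/Ce³⁺ couple is reduced (cathode) and 2H⁺/H₂ is oxidized (anode), so E°cell = E°(Ce⁴⁺/Ce³⁺) − E°(2H⁺/H₂).
E°(2H⁺/H₂) = E°(cathode) − E°cell = +1.615 − (+1.615) = +0.000 V.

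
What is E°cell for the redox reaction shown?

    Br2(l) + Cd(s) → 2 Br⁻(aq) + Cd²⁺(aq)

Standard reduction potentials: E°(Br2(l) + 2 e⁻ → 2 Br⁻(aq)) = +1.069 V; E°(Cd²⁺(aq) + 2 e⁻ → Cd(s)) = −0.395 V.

+1.464 V

Br2(l) gains electrons, so the Br₂/Br⁻ couple is the cathode; the Cd²⁺/Cd couple is the anode.
E°cell = E°(cathode) − E°(anode) = +1.069 − (−0.395) = +1.464 V.
The positive value indicates the reaction is spontaneous as written.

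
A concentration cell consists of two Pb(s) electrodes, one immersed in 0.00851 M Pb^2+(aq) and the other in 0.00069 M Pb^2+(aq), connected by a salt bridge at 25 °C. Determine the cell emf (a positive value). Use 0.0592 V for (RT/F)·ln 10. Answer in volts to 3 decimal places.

0.032 V

For a concentration cell E°cell = 0, since both electrodes use the same couple.
The compartment with the higher Pb^2+(aq) concentration (0.00851 M) acts as the cathode; ions are reduced there and produced at the dilute (0.00069 M) anode.
With n = 2, Ecell = −(0.0592/2)·log([dilute]/[conc]) = −(0.0592/2)·log(0.00069/0.00851) = +0.032 V.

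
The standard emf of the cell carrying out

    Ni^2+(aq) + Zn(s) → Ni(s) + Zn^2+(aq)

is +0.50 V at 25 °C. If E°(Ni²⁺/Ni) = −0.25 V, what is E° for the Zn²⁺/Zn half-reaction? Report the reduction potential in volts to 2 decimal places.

−0.75 V

In the reaction as written the Ni²⁺/Ni couple is reduced (cathode) and Zn²⁺/Zn is oxidized (anode), so E°cell = E°(Ni²⁺/Ni) − E°(Zn²⁺/Zn).
E°(Zn²⁺/Zn) = E°(cathode) − E°cell = −0.25 − (+0.50) = −0.75 V.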